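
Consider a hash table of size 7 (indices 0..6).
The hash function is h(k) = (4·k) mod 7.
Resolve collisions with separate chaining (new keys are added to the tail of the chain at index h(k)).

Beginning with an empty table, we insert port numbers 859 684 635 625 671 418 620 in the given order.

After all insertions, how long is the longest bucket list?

Insert 859: h=6, bucket 6 empty -> new chain.
Insert 684: h=6, bucket 6 nonempty -> append to chain.
Insert 635: h=6, bucket 6 nonempty -> append to chain.
Insert 625: h=1, bucket 1 empty -> new chain.
Insert 671: h=3, bucket 3 empty -> new chain.
Insert 418: h=6, bucket 6 nonempty -> append to chain.
Insert 620: h=2, bucket 2 empty -> new chain.
Final buckets:
0: ∅
1: 625
2: 620
3: 671
4: ∅
5: ∅
6: 859 -> 684 -> 635 -> 418

4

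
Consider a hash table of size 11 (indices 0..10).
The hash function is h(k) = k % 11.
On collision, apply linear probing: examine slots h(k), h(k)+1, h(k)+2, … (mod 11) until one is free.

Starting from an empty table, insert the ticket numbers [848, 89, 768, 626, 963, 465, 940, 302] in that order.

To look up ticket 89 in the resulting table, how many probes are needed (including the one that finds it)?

848 hashes to 1; slot 1 is free → place at 1.
89 hashes to 1; 1 taken → place at 2.
768 hashes to 9; slot 9 is free → place at 9.
626 hashes to 10; slot 10 is free → place at 10.
963 hashes to 6; slot 6 is free → place at 6.
465 hashes to 3; slot 3 is free → place at 3.
940 hashes to 5; slot 5 is free → place at 5.
302 hashes to 5; 5,6 taken → place at 7.
Table: [—, 848, 89, 465, —, 940, 963, 302, —, 768, 626]
Lookup 89: h=1, probe 1,2 → found at 2.

2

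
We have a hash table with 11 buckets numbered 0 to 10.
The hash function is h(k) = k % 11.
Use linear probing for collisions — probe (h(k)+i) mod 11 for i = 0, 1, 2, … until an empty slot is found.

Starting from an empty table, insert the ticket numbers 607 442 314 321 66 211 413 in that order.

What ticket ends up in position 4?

321

607: h=2 => slot 2
442: h=2, probe 2,3 => slot 3
314: h=6 => slot 6
321: h=2, probe 2,3,4 => slot 4
66: h=0 => slot 0
211: h=2, probe 2,3,4,5 => slot 5
413: h=6, probe 6,7 => slot 7
Table: [66, -, 607, 442, 321, 211, 314, 413, -, -, -]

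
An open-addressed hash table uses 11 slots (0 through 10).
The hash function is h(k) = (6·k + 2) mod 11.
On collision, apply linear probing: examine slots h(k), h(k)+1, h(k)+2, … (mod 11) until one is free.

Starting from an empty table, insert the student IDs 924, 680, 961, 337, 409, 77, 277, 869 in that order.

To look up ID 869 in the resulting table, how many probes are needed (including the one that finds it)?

6

924 hashes to 2; slot 2 is free → place at 2.
680 hashes to 1; slot 1 is free → place at 1.
961 hashes to 4; slot 4 is free → place at 4.
337 hashes to 0; slot 0 is free → place at 0.
409 hashes to 3; slot 3 is free → place at 3.
77 hashes to 2; 2,3,4 taken → place at 5.
277 hashes to 3; 3,4,5 taken → place at 6.
869 hashes to 2; 2,3,4,5,6 taken → place at 7.
Table: [337, 680, 924, 409, 961, 77, 277, 869, -, -, -]
Lookup 869: h=2, probe 2,3,4,5,6,7 → found at 7.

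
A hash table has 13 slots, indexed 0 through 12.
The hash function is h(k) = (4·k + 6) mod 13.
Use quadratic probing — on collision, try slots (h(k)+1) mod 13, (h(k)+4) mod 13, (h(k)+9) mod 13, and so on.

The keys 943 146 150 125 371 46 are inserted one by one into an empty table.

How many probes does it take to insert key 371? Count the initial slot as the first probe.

4

Insert 943: h=8, slot 8 empty => index 8.
Insert 146: h=5, slot 5 empty => index 5.
Insert 150: h=8, slot 8 occupied => index 9.
Insert 125: h=12, slot 12 empty => index 12.
Insert 371: h=8, slots 8,9,12 occupied => index 4.
Insert 46: h=8, slots 8,9,12,4 occupied => index 11.
Table: [., ., ., ., 371, 146, ., ., 943, 150, ., 46, 125]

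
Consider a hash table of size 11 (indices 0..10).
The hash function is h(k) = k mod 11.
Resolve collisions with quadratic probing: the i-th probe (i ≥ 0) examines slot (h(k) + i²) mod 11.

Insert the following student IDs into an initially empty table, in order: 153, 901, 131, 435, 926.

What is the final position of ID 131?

153 hashes to 10; slot 10 is free => place at 10.
901 hashes to 10; 10 taken => place at 0.
131 hashes to 10; 10,0 taken => place at 3.
435 hashes to 6; slot 6 is free => place at 6.
926 hashes to 2; slot 2 is free => place at 2.
Table: [901, ∅, 926, 131, ∅, ∅, 435, ∅, ∅, ∅, 153]

3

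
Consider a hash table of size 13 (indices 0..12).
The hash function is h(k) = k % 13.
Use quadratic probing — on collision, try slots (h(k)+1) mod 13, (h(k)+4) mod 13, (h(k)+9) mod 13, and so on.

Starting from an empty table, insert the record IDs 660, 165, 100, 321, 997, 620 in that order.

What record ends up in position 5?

660 hashes to 10; slot 10 is free → place at 10.
165 hashes to 9; slot 9 is free → place at 9.
100 hashes to 9; 9,10 taken → place at 0.
321 hashes to 9; 9,10,0 taken → place at 5.
997 hashes to 9; 9,10,0,5 taken → place at 12.
620 hashes to 9; 9,10,0,5,12 taken → place at 8.
Table: [100, —, —, —, —, 321, —, —, 620, 165, 660, —, 997]

321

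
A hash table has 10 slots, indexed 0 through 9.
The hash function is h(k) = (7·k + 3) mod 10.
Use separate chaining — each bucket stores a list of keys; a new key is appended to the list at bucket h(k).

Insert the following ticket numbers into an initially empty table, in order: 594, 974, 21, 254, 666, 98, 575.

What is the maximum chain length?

3

Insert 594: h=1, bucket 1 empty -> new chain.
Insert 974: h=1, bucket 1 nonempty -> append to chain.
Insert 21: h=0, bucket 0 empty -> new chain.
Insert 254: h=1, bucket 1 nonempty -> append to chain.
Insert 666: h=5, bucket 5 empty -> new chain.
Insert 98: h=9, bucket 9 empty -> new chain.
Insert 575: h=8, bucket 8 empty -> new chain.
Final buckets:
0: 21
1: 594 -> 974 -> 254
2: -
3: -
4: -
5: 666
6: -
7: -
8: 575
9: 98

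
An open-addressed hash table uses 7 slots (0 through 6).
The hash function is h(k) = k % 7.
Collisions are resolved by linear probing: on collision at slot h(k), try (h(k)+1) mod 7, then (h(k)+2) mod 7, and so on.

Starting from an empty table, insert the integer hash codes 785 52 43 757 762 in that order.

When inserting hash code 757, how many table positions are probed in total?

4

Insert 785: h=1, slot 1 empty → index 1.
Insert 52: h=3, slot 3 empty → index 3.
Insert 43: h=1, slot 1 occupied → index 2.
Insert 757: h=1, slots 1,2,3 occupied → index 4.
Insert 762: h=6, slot 6 empty → index 6.
Table: [—, 785, 43, 52, 757, —, 762]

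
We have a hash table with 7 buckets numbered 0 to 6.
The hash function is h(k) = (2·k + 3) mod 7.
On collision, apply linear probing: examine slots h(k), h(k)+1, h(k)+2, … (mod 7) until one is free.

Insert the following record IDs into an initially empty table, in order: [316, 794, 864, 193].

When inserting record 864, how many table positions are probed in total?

2

316: h=5 => slot 5
794: h=2 => slot 2
864: h=2, probe 2,3 => slot 3
193: h=4 => slot 4
Table: [∅, ∅, 794, 864, 193, 316, ∅]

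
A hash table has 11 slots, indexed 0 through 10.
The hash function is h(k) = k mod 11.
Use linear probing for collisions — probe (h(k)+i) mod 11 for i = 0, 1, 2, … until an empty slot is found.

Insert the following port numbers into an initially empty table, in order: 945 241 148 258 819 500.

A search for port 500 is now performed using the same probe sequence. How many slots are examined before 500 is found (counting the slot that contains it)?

4

Insert 945: h=10, slot 10 empty → index 10.
Insert 241: h=10, slot 10 occupied → index 0.
Insert 148: h=5, slot 5 empty → index 5.
Insert 258: h=5, slot 5 occupied → index 6.
Insert 819: h=5, slots 5,6 occupied → index 7.
Insert 500: h=5, slots 5,6,7 occupied → index 8.
Table: [241, -, -, -, -, 148, 258, 819, 500, -, 945]
Lookup 500: h=5, probe 5,6,7,8 → found at 8.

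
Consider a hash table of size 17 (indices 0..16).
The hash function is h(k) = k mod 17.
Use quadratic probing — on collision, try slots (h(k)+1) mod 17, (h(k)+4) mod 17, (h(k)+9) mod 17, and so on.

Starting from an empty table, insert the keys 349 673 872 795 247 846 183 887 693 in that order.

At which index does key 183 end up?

349 hashes to 9; slot 9 is free -> place at 9.
673 hashes to 10; slot 10 is free -> place at 10.
872 hashes to 5; slot 5 is free -> place at 5.
795 hashes to 13; slot 13 is free -> place at 13.
247 hashes to 9; 9,10,13 taken -> place at 1.
846 hashes to 13; 13 taken -> place at 14.
183 hashes to 13; 13,14 taken -> place at 0.
887 hashes to 3; slot 3 is free -> place at 3.
693 hashes to 13; 13,14,0,5 taken -> place at 12.
Table: [183, 247, —, 887, —, 872, —, —, —, 349, 673, —, 693, 795, 846, —, —]

0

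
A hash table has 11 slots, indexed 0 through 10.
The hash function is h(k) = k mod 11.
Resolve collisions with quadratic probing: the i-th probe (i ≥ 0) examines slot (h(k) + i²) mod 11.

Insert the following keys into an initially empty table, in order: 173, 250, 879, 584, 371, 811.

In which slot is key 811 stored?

2

Insert 173: h=8, slot 8 empty => index 8.
Insert 250: h=8, slot 8 occupied => index 9.
Insert 879: h=10, slot 10 empty => index 10.
Insert 584: h=1, slot 1 empty => index 1.
Insert 371: h=8, slots 8,9,1 occupied => index 6.
Insert 811: h=8, slots 8,9,1,6 occupied => index 2.
Table: [_, 584, 811, _, _, _, 371, _, 173, 250, 879]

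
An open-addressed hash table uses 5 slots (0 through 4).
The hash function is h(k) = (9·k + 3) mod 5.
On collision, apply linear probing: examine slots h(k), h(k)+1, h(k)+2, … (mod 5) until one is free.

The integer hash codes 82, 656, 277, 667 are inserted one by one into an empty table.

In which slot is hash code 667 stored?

4

82: h=1 → slot 1
656: h=2 → slot 2
277: h=1, probe 1,2,3 → slot 3
667: h=1, probe 1,2,3,4 → slot 4
Table: [_, 82, 656, 277, 667]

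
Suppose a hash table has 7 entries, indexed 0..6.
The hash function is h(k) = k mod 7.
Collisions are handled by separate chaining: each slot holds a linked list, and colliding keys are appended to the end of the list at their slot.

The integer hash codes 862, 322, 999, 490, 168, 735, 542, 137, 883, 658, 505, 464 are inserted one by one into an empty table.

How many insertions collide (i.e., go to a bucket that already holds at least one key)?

6

Insert 862: h=1, bucket 1 empty -> new chain.
Insert 322: h=0, bucket 0 empty -> new chain.
Insert 999: h=5, bucket 5 empty -> new chain.
Insert 490: h=0, bucket 0 nonempty -> append to chain.
Insert 168: h=0, bucket 0 nonempty -> append to chain.
Insert 735: h=0, bucket 0 nonempty -> append to chain.
Insert 542: h=3, bucket 3 empty -> new chain.
Insert 137: h=4, bucket 4 empty -> new chain.
Insert 883: h=1, bucket 1 nonempty -> append to chain.
Insert 658: h=0, bucket 0 nonempty -> append to chain.
Insert 505: h=1, bucket 1 nonempty -> append to chain.
Insert 464: h=2, bucket 2 empty -> new chain.
Final buckets:
0: 322 -> 490 -> 168 -> 735 -> 658
1: 862 -> 883 -> 505
2: 464
3: 542
4: 137
5: 999
6: —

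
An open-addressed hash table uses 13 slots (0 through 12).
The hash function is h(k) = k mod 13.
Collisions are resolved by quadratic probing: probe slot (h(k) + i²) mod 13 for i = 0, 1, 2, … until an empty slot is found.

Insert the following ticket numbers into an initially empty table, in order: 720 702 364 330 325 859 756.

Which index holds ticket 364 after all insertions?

Insert 720: h=5, slot 5 empty => index 5.
Insert 702: h=0, slot 0 empty => index 0.
Insert 364: h=0, slot 0 occupied => index 1.
Insert 330: h=5, slot 5 occupied => index 6.
Insert 325: h=0, slots 0,1 occupied => index 4.
Insert 859: h=1, slot 1 occupied => index 2.
Insert 756: h=2, slot 2 occupied => index 3.
Table: [702, 364, 859, 756, 325, 720, 330, ., ., ., ., ., .]

1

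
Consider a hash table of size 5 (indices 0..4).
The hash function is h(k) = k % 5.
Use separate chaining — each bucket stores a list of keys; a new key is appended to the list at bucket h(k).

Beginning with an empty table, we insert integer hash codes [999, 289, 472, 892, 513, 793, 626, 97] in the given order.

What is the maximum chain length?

3

Insert 999: h=4, bucket 4 empty → new chain.
Insert 289: h=4, bucket 4 nonempty → append to chain.
Insert 472: h=2, bucket 2 empty → new chain.
Insert 892: h=2, bucket 2 nonempty → append to chain.
Insert 513: h=3, bucket 3 empty → new chain.
Insert 793: h=3, bucket 3 nonempty → append to chain.
Insert 626: h=1, bucket 1 empty → new chain.
Insert 97: h=2, bucket 2 nonempty → append to chain.
Final buckets:
0: ∅
1: 626
2: 472 -> 892 -> 97
3: 513 -> 793
4: 999 -> 289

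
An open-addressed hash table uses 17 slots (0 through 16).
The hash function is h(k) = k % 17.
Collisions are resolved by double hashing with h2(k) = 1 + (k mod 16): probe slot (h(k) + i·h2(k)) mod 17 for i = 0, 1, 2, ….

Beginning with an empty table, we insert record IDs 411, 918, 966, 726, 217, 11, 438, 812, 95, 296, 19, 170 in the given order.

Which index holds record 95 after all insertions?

Insert 411: h=3, slot 3 empty -> index 3.
Insert 918: h=0, slot 0 empty -> index 0.
Insert 966: h=14, slot 14 empty -> index 14.
Insert 726: h=12, slot 12 empty -> index 12.
Insert 217: h=13, slot 13 empty -> index 13.
Insert 11: h=11, slot 11 empty -> index 11.
Insert 438: h=13, h2=7, slots 13,3 occupied -> index 10.
Insert 812: h=13, h2=13, slot 13 occupied -> index 9.
Insert 95: h=10, h2=16, slots 10,9 occupied -> index 8.
Insert 296: h=7, slot 7 empty -> index 7.
Insert 19: h=2, slot 2 empty -> index 2.
Insert 170: h=0, h2=11, slots 0,11 occupied -> index 5.
Table: [918, ., 19, 411, ., 170, ., 296, 95, 812, 438, 11, 726, 217, 966, ., .]

8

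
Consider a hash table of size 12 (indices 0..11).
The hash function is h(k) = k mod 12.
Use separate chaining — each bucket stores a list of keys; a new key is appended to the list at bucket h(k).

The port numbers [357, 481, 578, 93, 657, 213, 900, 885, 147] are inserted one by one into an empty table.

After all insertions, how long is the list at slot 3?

1

Insert 357: h=9, bucket 9 empty -> new chain.
Insert 481: h=1, bucket 1 empty -> new chain.
Insert 578: h=2, bucket 2 empty -> new chain.
Insert 93: h=9, bucket 9 nonempty -> append to chain.
Insert 657: h=9, bucket 9 nonempty -> append to chain.
Insert 213: h=9, bucket 9 nonempty -> append to chain.
Insert 900: h=0, bucket 0 empty -> new chain.
Insert 885: h=9, bucket 9 nonempty -> append to chain.
Insert 147: h=3, bucket 3 empty -> new chain.
Final buckets:
0: 900
1: 481
2: 578
3: 147
4: _
5: _
6: _
7: _
8: _
9: 357 -> 93 -> 657 -> 213 -> 885
10: _
11: _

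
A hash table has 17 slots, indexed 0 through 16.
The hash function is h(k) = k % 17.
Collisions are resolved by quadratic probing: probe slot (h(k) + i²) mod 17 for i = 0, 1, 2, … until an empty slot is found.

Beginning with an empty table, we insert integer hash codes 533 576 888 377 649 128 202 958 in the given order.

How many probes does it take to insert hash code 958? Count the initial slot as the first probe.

3

533 hashes to 6; slot 6 is free => place at 6.
576 hashes to 15; slot 15 is free => place at 15.
888 hashes to 4; slot 4 is free => place at 4.
377 hashes to 3; slot 3 is free => place at 3.
649 hashes to 3; 3,4 taken => place at 7.
128 hashes to 9; slot 9 is free => place at 9.
202 hashes to 15; 15 taken => place at 16.
958 hashes to 6; 6,7 taken => place at 10.
Table: [_, _, _, 377, 888, _, 533, 649, _, 128, 958, _, _, _, _, 576, 202]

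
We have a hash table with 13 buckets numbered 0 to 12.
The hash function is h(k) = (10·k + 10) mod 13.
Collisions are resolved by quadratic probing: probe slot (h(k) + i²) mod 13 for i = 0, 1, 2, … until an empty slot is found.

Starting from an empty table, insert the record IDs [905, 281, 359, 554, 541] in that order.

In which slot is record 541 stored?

2

905 hashes to 12; slot 12 is free -> place at 12.
281 hashes to 12; 12 taken -> place at 0.
359 hashes to 12; 12,0 taken -> place at 3.
554 hashes to 12; 12,0,3 taken -> place at 8.
541 hashes to 12; 12,0,3,8 taken -> place at 2.
Table: [281, ∅, 541, 359, ∅, ∅, ∅, ∅, 554, ∅, ∅, ∅, 905]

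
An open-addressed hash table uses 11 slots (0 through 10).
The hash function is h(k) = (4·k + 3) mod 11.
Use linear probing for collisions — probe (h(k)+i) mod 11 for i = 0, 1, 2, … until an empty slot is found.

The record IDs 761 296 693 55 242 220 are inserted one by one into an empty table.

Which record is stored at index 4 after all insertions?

55

761: h=0 → slot 0
296: h=10 → slot 10
693: h=3 → slot 3
55: h=3, probe 3,4 → slot 4
242: h=3, probe 3,4,5 → slot 5
220: h=3, probe 3,4,5,6 → slot 6
Table: [761, —, —, 693, 55, 242, 220, —, —, —, 296]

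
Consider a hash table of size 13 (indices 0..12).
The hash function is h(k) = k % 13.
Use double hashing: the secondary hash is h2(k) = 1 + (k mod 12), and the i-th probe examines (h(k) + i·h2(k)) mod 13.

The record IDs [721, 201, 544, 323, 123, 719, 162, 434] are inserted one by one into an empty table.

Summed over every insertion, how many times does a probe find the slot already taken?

5

721: h=6 => slot 6
201: h=6, h2=10, probe 6,3 => slot 3
544: h=11 => slot 11
323: h=11, h2=12, probe 11,10 => slot 10
123: h=6, h2=4, probe 6,10,1 => slot 1
719: h=4 => slot 4
162: h=6, h2=7, probe 6,0 => slot 0
434: h=5 => slot 5
Table: [162, 123, _, 201, 719, 434, 721, _, _, _, 323, 544, _]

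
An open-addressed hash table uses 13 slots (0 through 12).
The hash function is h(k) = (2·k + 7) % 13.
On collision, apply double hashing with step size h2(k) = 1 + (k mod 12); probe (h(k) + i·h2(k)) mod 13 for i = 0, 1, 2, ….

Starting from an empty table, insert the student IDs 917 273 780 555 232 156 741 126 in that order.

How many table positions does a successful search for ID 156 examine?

4

917: h=8 -> slot 8
273: h=7 -> slot 7
780: h=7, h2=1, probe 7,8,9 -> slot 9
555: h=12 -> slot 12
232: h=3 -> slot 3
156: h=7, h2=1, probe 7,8,9,10 -> slot 10
741: h=7, h2=10, probe 7,4 -> slot 4
126: h=12, h2=7, probe 12,6 -> slot 6
Table: [∅, ∅, ∅, 232, 741, ∅, 126, 273, 917, 780, 156, ∅, 555]
Lookup 156: h=7, h2=1, probe 7,8,9,10 → found at 10.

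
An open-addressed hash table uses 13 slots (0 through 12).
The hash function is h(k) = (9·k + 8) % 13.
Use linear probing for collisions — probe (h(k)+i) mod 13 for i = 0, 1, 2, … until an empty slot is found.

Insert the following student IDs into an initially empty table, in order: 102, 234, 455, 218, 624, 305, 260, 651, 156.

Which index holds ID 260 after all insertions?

12

Insert 102: h=3, slot 3 empty -> index 3.
Insert 234: h=8, slot 8 empty -> index 8.
Insert 455: h=8, slot 8 occupied -> index 9.
Insert 218: h=7, slot 7 empty -> index 7.
Insert 624: h=8, slots 8,9 occupied -> index 10.
Insert 305: h=10, slot 10 occupied -> index 11.
Insert 260: h=8, slots 8,9,10,11 occupied -> index 12.
Insert 651: h=4, slot 4 empty -> index 4.
Insert 156: h=8, slots 8,9,10,11,12 occupied -> index 0.
Table: [156, ., ., 102, 651, ., ., 218, 234, 455, 624, 305, 260]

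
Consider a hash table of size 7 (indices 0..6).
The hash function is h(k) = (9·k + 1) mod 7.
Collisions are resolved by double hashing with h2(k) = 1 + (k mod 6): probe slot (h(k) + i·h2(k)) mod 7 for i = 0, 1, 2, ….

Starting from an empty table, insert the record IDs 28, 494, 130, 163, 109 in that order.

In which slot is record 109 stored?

4

Insert 28: h=1, slot 1 empty -> index 1.
Insert 494: h=2, slot 2 empty -> index 2.
Insert 130: h=2, h2=5, slot 2 occupied -> index 0.
Insert 163: h=5, slot 5 empty -> index 5.
Insert 109: h=2, h2=2, slot 2 occupied -> index 4.
Table: [130, 28, 494, _, 109, 163, _]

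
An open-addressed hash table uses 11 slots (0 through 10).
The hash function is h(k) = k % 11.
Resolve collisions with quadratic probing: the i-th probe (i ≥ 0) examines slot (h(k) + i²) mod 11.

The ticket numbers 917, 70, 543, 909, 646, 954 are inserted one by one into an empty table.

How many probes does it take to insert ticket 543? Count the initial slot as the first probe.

3

917: h=4 => slot 4
70: h=4, probe 4,5 => slot 5
543: h=4, probe 4,5,8 => slot 8
909: h=7 => slot 7
646: h=8, probe 8,9 => slot 9
954: h=8, probe 8,9,1 => slot 1
Table: [—, 954, —, —, 917, 70, —, 909, 543, 646, —]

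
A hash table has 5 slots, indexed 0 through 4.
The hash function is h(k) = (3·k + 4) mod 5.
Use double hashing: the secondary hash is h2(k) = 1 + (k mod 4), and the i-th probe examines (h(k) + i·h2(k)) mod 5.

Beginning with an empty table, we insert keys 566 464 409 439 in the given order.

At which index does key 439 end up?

0

566: h=2 => slot 2
464: h=1 => slot 1
409: h=1, h2=2, probe 1,3 => slot 3
439: h=1, h2=4, probe 1,0 => slot 0
Table: [439, 464, 566, 409, ∅]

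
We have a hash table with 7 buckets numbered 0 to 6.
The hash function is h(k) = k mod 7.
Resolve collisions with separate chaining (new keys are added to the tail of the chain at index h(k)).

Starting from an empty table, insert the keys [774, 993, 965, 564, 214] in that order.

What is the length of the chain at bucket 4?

3

774 -> bucket 4
993 -> bucket 6
965 -> bucket 6 (collision)
564 -> bucket 4 (collision)
214 -> bucket 4 (collision)
Final buckets:
0: .
1: .
2: .
3: .
4: 774 -> 564 -> 214
5: .
6: 993 -> 965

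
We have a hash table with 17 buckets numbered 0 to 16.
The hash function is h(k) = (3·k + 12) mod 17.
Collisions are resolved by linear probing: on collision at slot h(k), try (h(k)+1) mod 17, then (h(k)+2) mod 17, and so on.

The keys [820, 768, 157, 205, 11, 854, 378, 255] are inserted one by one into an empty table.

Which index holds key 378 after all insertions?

10

820 hashes to 7; slot 7 is free => place at 7.
768 hashes to 4; slot 4 is free => place at 4.
157 hashes to 7; 7 taken => place at 8.
205 hashes to 15; slot 15 is free => place at 15.
11 hashes to 11; slot 11 is free => place at 11.
854 hashes to 7; 7,8 taken => place at 9.
378 hashes to 7; 7,8,9 taken => place at 10.
255 hashes to 12; slot 12 is free => place at 12.
Table: [-, -, -, -, 768, -, -, 820, 157, 854, 378, 11, 255, -, -, 205, -]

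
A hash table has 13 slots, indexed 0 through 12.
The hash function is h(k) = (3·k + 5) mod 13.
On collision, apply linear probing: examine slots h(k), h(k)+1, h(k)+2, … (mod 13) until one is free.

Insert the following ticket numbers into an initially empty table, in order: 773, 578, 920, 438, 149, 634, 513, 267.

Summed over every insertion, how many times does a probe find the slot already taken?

13

Insert 773: h=10, slot 10 empty → index 10.
Insert 578: h=10, slot 10 occupied → index 11.
Insert 920: h=9, slot 9 empty → index 9.
Insert 438: h=6, slot 6 empty → index 6.
Insert 149: h=10, slots 10,11 occupied → index 12.
Insert 634: h=9, slots 9,10,11,12 occupied → index 0.
Insert 513: h=10, slots 10,11,12,0 occupied → index 1.
Insert 267: h=0, slots 0,1 occupied → index 2.
Table: [634, 513, 267, ∅, ∅, ∅, 438, ∅, ∅, 920, 773, 578, 149]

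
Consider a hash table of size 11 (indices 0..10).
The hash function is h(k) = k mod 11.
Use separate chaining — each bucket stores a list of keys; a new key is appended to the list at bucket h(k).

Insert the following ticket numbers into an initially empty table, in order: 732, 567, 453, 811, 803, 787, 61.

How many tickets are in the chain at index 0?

1

732 → bucket 6
567 → bucket 6 (collision)
453 → bucket 2
811 → bucket 8
803 → bucket 0
787 → bucket 6 (collision)
61 → bucket 6 (collision)
Final buckets:
0: 803
1: -
2: 453
3: -
4: -
5: -
6: 732 -> 567 -> 787 -> 61
7: -
8: 811
9: -
10: -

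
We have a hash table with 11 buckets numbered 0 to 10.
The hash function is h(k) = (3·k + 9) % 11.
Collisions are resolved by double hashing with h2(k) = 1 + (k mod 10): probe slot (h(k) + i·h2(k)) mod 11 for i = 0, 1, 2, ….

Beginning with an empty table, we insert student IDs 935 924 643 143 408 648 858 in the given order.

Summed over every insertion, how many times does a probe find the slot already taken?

5

935 hashes to 9; slot 9 is free -> place at 9.
924 hashes to 9, h2=5; 9 taken -> place at 3.
643 hashes to 2; slot 2 is free -> place at 2.
143 hashes to 9, h2=4; 9,2 taken -> place at 6.
408 hashes to 1; slot 1 is free -> place at 1.
648 hashes to 6, h2=9; 6 taken -> place at 4.
858 hashes to 9, h2=9; 9 taken -> place at 7.
Table: [—, 408, 643, 924, 648, —, 143, 858, —, 935, —]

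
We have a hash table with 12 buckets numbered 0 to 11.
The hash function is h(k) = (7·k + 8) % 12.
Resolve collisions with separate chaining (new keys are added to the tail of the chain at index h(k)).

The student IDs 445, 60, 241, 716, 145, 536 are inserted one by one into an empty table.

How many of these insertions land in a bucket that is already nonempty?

3

445 -> bucket 3
60 -> bucket 8
241 -> bucket 3 (collision)
716 -> bucket 4
145 -> bucket 3 (collision)
536 -> bucket 4 (collision)
Final buckets:
0: _
1: _
2: _
3: 445 -> 241 -> 145
4: 716 -> 536
5: _
6: _
7: _
8: 60
9: _
10: _
11: _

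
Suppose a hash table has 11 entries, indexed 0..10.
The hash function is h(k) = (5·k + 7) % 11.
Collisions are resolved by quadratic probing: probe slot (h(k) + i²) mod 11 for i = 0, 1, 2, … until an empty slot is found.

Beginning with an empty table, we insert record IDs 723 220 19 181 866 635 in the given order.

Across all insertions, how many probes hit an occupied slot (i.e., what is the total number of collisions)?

Insert 723: h=3, slot 3 empty -> index 3.
Insert 220: h=7, slot 7 empty -> index 7.
Insert 19: h=3, slot 3 occupied -> index 4.
Insert 181: h=10, slot 10 empty -> index 10.
Insert 866: h=3, slots 3,4,7 occupied -> index 1.
Insert 635: h=3, slots 3,4,7,1 occupied -> index 8.
Table: [∅, 866, ∅, 723, 19, ∅, ∅, 220, 635, ∅, 181]

8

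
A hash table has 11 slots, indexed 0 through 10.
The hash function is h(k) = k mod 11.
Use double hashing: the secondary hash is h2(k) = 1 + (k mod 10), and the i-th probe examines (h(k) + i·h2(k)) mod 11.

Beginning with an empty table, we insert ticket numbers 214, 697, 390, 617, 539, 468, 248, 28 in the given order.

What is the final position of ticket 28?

Insert 214: h=5, slot 5 empty → index 5.
Insert 697: h=4, slot 4 empty → index 4.
Insert 390: h=5, h2=1, slot 5 occupied → index 6.
Insert 617: h=1, slot 1 empty → index 1.
Insert 539: h=0, slot 0 empty → index 0.
Insert 468: h=6, h2=9, slots 6,4 occupied → index 2.
Insert 248: h=6, h2=9, slots 6,4,2,0 occupied → index 9.
Insert 28: h=6, h2=9, slots 6,4,2,0,9 occupied → index 7.
Table: [539, 617, 468, ., 697, 214, 390, 28, ., 248, .]

7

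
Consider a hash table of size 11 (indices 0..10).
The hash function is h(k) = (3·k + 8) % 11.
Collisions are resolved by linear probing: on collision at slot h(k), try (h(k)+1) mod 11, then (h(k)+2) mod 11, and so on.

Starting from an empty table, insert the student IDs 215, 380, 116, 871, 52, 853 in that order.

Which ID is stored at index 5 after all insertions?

215: h=4 → slot 4
380: h=4, probe 4,5 → slot 5
116: h=4, probe 4,5,6 → slot 6
871: h=3 → slot 3
52: h=10 → slot 10
853: h=4, probe 4,5,6,7 → slot 7
Table: [∅, ∅, ∅, 871, 215, 380, 116, 853, ∅, ∅, 52]

380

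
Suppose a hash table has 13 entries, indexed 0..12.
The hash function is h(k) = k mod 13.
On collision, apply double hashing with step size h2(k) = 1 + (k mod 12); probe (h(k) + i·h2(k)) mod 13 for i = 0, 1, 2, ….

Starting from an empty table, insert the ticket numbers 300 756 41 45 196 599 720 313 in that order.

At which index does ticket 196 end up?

Insert 300: h=1, slot 1 empty -> index 1.
Insert 756: h=2, slot 2 empty -> index 2.
Insert 41: h=2, h2=6, slot 2 occupied -> index 8.
Insert 45: h=6, slot 6 empty -> index 6.
Insert 196: h=1, h2=5, slots 1,6 occupied -> index 11.
Insert 599: h=1, h2=12, slot 1 occupied -> index 0.
Insert 720: h=5, slot 5 empty -> index 5.
Insert 313: h=1, h2=2, slot 1 occupied -> index 3.
Table: [599, 300, 756, 313, ., 720, 45, ., 41, ., ., 196, .]

11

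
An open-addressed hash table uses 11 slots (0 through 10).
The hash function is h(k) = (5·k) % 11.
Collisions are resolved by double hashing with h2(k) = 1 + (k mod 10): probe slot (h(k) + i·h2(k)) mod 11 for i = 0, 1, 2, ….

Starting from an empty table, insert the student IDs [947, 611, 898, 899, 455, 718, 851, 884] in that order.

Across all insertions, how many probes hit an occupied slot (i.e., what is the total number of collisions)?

2

Insert 947: h=5, slot 5 empty -> index 5.
Insert 611: h=8, slot 8 empty -> index 8.
Insert 898: h=2, slot 2 empty -> index 2.
Insert 899: h=7, slot 7 empty -> index 7.
Insert 455: h=9, slot 9 empty -> index 9.
Insert 718: h=4, slot 4 empty -> index 4.
Insert 851: h=9, h2=2, slot 9 occupied -> index 0.
Insert 884: h=9, h2=5, slot 9 occupied -> index 3.
Table: [851, —, 898, 884, 718, 947, —, 899, 611, 455, —]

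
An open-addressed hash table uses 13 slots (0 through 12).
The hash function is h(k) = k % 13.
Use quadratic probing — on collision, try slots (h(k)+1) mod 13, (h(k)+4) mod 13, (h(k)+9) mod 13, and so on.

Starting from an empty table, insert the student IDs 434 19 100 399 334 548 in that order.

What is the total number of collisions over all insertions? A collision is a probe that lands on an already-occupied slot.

434: h=5 → slot 5
19: h=6 → slot 6
100: h=9 → slot 9
399: h=9, probe 9,10 → slot 10
334: h=9, probe 9,10,0 → slot 0
548: h=2 → slot 2
Table: [334, ., 548, ., ., 434, 19, ., ., 100, 399, ., .]

3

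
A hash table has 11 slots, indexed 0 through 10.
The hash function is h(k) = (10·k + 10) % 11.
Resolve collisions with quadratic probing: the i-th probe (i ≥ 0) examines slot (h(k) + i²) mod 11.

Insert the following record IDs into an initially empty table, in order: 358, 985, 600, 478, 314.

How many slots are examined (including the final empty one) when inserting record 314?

358: h=4 => slot 4
985: h=4, probe 4,5 => slot 5
600: h=4, probe 4,5,8 => slot 8
478: h=5, probe 5,6 => slot 6
314: h=4, probe 4,5,8,2 => slot 2
Table: [_, _, 314, _, 358, 985, 478, _, 600, _, _]

4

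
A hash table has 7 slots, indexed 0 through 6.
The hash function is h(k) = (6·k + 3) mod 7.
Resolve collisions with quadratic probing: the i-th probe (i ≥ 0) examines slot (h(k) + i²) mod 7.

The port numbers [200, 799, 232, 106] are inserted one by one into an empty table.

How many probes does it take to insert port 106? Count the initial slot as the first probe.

200: h=6 -> slot 6
799: h=2 -> slot 2
232: h=2, probe 2,3 -> slot 3
106: h=2, probe 2,3,6,4 -> slot 4
Table: [—, —, 799, 232, 106, —, 200]

4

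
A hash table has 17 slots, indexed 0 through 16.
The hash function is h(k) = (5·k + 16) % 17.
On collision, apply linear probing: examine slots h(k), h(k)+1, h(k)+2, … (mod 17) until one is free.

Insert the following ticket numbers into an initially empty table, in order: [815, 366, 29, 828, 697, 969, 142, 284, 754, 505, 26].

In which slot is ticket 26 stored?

Insert 815: h=11, slot 11 empty -> index 11.
Insert 366: h=10, slot 10 empty -> index 10.
Insert 29: h=8, slot 8 empty -> index 8.
Insert 828: h=8, slot 8 occupied -> index 9.
Insert 697: h=16, slot 16 empty -> index 16.
Insert 969: h=16, slot 16 occupied -> index 0.
Insert 142: h=12, slot 12 empty -> index 12.
Insert 284: h=8, slots 8,9,10,11,12 occupied -> index 13.
Insert 754: h=12, slots 12,13 occupied -> index 14.
Insert 505: h=8, slots 8,9,10,11,12,13,14 occupied -> index 15.
Insert 26: h=10, slots 10,11,12,13,14,15,16,0 occupied -> index 1.
Table: [969, 26, ., ., ., ., ., ., 29, 828, 366, 815, 142, 284, 754, 505, 697]

1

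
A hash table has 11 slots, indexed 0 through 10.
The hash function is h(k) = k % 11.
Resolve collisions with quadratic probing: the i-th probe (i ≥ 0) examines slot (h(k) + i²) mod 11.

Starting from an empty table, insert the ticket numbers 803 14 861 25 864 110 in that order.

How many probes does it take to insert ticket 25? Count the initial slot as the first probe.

803 hashes to 0; slot 0 is free => place at 0.
14 hashes to 3; slot 3 is free => place at 3.
861 hashes to 3; 3 taken => place at 4.
25 hashes to 3; 3,4 taken => place at 7.
864 hashes to 6; slot 6 is free => place at 6.
110 hashes to 0; 0 taken => place at 1.
Table: [803, 110, _, 14, 861, _, 864, 25, _, _, _]

3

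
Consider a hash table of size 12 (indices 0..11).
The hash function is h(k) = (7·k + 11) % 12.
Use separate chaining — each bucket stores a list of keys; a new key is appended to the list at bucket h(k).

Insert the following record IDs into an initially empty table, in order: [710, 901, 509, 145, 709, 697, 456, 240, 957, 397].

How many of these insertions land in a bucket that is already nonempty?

710 -> bucket 1
901 -> bucket 6
509 -> bucket 10
145 -> bucket 6 (collision)
709 -> bucket 6 (collision)
697 -> bucket 6 (collision)
456 -> bucket 11
240 -> bucket 11 (collision)
957 -> bucket 2
397 -> bucket 6 (collision)
Final buckets:
0: _
1: 710
2: 957
3: _
4: _
5: _
6: 901 -> 145 -> 709 -> 697 -> 397
7: _
8: _
9: _
10: 509
11: 456 -> 240

5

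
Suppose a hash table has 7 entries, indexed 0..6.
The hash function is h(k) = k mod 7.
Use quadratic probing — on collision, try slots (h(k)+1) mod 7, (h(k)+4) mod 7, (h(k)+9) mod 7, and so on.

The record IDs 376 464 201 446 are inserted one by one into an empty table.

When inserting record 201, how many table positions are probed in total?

Insert 376: h=5, slot 5 empty => index 5.
Insert 464: h=2, slot 2 empty => index 2.
Insert 201: h=5, slot 5 occupied => index 6.
Insert 446: h=5, slots 5,6,2 occupied => index 0.
Table: [446, ., 464, ., ., 376, 201]

2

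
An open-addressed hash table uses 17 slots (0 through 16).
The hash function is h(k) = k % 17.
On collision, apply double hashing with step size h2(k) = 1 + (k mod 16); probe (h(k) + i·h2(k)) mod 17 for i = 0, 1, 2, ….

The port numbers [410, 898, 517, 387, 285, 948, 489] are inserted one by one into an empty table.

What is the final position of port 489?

6

410 hashes to 2; slot 2 is free -> place at 2.
898 hashes to 14; slot 14 is free -> place at 14.
517 hashes to 7; slot 7 is free -> place at 7.
387 hashes to 13; slot 13 is free -> place at 13.
285 hashes to 13, h2=14; 13 taken -> place at 10.
948 hashes to 13, h2=5; 13 taken -> place at 1.
489 hashes to 13, h2=10; 13 taken -> place at 6.
Table: [_, 948, 410, _, _, _, 489, 517, _, _, 285, _, _, 387, 898, _, _]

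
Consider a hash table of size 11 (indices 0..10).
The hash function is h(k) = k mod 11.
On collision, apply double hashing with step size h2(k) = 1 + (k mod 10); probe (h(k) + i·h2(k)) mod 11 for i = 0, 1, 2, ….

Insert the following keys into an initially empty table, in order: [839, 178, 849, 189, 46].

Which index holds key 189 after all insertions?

839: h=3 => slot 3
178: h=2 => slot 2
849: h=2, h2=10, probe 2,1 => slot 1
189: h=2, h2=10, probe 2,1,0 => slot 0
46: h=2, h2=7, probe 2,9 => slot 9
Table: [189, 849, 178, 839, —, —, —, —, —, 46, —]

0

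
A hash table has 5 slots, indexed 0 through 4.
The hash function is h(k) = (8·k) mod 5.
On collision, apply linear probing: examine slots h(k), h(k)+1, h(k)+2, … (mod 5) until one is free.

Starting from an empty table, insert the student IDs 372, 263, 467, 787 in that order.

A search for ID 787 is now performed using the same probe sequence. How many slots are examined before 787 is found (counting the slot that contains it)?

3

372: h=1 -> slot 1
263: h=4 -> slot 4
467: h=1, probe 1,2 -> slot 2
787: h=1, probe 1,2,3 -> slot 3
Table: [-, 372, 467, 787, 263]
Lookup 787: h=1, probe 1,2,3 → found at 3.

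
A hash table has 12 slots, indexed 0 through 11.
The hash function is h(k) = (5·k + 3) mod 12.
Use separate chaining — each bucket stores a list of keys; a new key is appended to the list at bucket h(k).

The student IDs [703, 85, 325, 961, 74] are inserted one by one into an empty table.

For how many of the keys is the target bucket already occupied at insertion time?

2

Insert 703: h=2, bucket 2 empty -> new chain.
Insert 85: h=8, bucket 8 empty -> new chain.
Insert 325: h=8, bucket 8 nonempty -> append to chain.
Insert 961: h=8, bucket 8 nonempty -> append to chain.
Insert 74: h=1, bucket 1 empty -> new chain.
Final buckets:
0: .
1: 74
2: 703
3: .
4: .
5: .
6: .
7: .
8: 85 -> 325 -> 961
9: .
10: .
11: .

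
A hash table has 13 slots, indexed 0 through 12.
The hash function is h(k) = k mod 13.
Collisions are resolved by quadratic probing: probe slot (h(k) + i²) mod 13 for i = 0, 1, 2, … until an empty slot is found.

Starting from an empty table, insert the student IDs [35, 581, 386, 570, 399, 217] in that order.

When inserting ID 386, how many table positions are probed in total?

3

35: h=9 -> slot 9
581: h=9, probe 9,10 -> slot 10
386: h=9, probe 9,10,0 -> slot 0
570: h=11 -> slot 11
399: h=9, probe 9,10,0,5 -> slot 5
217: h=9, probe 9,10,0,5,12 -> slot 12
Table: [386, ., ., ., ., 399, ., ., ., 35, 581, 570, 217]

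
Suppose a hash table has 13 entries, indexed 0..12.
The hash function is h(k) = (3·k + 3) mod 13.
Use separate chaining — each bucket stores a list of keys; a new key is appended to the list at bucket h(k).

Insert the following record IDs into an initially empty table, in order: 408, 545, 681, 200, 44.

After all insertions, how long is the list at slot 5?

4

Insert 408: h=5, bucket 5 empty → new chain.
Insert 545: h=0, bucket 0 empty → new chain.
Insert 681: h=5, bucket 5 nonempty → append to chain.
Insert 200: h=5, bucket 5 nonempty → append to chain.
Insert 44: h=5, bucket 5 nonempty → append to chain.
Final buckets:
0: 545
1: ∅
2: ∅
3: ∅
4: ∅
5: 408 -> 681 -> 200 -> 44
6: ∅
7: ∅
8: ∅
9: ∅
10: ∅
11: ∅
12: ∅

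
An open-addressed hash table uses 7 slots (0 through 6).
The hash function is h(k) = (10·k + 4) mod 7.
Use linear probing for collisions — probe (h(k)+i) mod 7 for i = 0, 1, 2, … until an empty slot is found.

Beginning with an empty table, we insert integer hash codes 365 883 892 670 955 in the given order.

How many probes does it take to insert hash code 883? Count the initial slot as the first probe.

2

365 hashes to 0; slot 0 is free -> place at 0.
883 hashes to 0; 0 taken -> place at 1.
892 hashes to 6; slot 6 is free -> place at 6.
670 hashes to 5; slot 5 is free -> place at 5.
955 hashes to 6; 6,0,1 taken -> place at 2.
Table: [365, 883, 955, _, _, 670, 892]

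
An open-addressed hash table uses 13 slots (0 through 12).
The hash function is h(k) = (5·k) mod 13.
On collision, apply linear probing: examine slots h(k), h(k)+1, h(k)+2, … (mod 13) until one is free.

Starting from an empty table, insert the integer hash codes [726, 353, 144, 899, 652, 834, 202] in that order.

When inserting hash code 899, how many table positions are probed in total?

Insert 726: h=3, slot 3 empty => index 3.
Insert 353: h=10, slot 10 empty => index 10.
Insert 144: h=5, slot 5 empty => index 5.
Insert 899: h=10, slot 10 occupied => index 11.
Insert 652: h=10, slots 10,11 occupied => index 12.
Insert 834: h=10, slots 10,11,12 occupied => index 0.
Insert 202: h=9, slot 9 empty => index 9.
Table: [834, ∅, ∅, 726, ∅, 144, ∅, ∅, ∅, 202, 353, 899, 652]

2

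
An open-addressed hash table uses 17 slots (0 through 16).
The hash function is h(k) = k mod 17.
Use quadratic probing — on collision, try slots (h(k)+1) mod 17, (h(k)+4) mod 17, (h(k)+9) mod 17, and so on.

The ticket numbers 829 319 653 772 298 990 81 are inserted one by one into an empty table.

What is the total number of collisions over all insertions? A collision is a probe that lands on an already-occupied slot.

829 hashes to 13; slot 13 is free → place at 13.
319 hashes to 13; 13 taken → place at 14.
653 hashes to 7; slot 7 is free → place at 7.
772 hashes to 7; 7 taken → place at 8.
298 hashes to 9; slot 9 is free → place at 9.
990 hashes to 4; slot 4 is free → place at 4.
81 hashes to 13; 13,14 taken → place at 0.
Table: [81, -, -, -, 990, -, -, 653, 772, 298, -, -, -, 829, 319, -, -]

4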